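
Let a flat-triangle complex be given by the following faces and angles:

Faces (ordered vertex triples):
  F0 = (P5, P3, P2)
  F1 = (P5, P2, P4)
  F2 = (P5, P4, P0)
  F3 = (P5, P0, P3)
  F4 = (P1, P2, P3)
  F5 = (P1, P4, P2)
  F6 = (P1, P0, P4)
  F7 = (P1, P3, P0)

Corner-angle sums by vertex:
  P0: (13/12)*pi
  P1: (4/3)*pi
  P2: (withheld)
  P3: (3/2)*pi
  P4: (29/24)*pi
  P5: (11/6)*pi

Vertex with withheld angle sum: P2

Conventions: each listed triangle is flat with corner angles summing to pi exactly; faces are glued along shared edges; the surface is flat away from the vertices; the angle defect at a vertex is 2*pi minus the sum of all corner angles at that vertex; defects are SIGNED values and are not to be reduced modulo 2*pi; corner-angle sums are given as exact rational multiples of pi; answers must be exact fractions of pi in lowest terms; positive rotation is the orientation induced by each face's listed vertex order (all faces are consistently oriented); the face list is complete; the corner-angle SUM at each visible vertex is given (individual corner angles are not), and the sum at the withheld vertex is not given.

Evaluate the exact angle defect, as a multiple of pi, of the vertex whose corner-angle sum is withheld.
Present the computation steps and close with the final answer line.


V = 6, E = 12, F = 8; chi = V - E + F = 2
Gauss-Bonnet: total defect = 2*pi*chi = 4*pi; visible defects sum to (73/24)*pi

Answer: defect(P2) = (23/24)*pi


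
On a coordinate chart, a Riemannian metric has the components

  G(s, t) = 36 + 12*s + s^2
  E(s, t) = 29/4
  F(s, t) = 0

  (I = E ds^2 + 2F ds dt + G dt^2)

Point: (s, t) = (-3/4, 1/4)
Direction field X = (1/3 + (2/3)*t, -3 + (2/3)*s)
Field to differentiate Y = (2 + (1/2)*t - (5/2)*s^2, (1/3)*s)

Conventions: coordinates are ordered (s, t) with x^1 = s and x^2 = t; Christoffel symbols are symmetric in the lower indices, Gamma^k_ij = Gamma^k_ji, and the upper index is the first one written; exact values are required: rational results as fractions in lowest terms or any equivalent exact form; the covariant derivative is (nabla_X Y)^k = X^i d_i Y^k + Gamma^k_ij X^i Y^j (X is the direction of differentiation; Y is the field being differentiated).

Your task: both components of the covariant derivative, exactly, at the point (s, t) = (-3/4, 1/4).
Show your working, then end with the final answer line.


E = 29/4, F = 0, G = 441/16 at the point
E_s = 0, E_t = 0, F_s = 0, F_t = 0, G_s = 21/2, G_t = 0
EG - F^2 = 12789/64;  g^inv = (64/12789) * [[441/16, 0], [0, 29/4]]
first-kind symbols [ij,l] = (1/2)(d_i g_jl + d_j g_il - d_l g_ij): [ss,s] = E_s/2 = 0, [ss,t] = F_s - E_t/2 = 0, [st,s] = E_t/2 = 0, [st,t] = G_s/2 = 21/4, [tt,s] = F_t - G_s/2 = -21/4, [tt,t] = G_t/2 = 0
Gamma^s_ij = (G*[ij,s] - F*[ij,t])/(EG - F^2), Gamma^t_ij = (E*[ij,t] - F*[ij,s])/(EG - F^2)
Gamma_sss = 0, Gamma_sst = 0, Gamma_stt = -21/29, Gamma_tss = 0, Gamma_tst = 4/21, Gamma_ttt = 0
X = (1/2, -7/2), Y = (23/32, -1/4) at the point

Answer: (nabla_X Y)^s = -59/116, (nabla_X Y)^t = -113/336


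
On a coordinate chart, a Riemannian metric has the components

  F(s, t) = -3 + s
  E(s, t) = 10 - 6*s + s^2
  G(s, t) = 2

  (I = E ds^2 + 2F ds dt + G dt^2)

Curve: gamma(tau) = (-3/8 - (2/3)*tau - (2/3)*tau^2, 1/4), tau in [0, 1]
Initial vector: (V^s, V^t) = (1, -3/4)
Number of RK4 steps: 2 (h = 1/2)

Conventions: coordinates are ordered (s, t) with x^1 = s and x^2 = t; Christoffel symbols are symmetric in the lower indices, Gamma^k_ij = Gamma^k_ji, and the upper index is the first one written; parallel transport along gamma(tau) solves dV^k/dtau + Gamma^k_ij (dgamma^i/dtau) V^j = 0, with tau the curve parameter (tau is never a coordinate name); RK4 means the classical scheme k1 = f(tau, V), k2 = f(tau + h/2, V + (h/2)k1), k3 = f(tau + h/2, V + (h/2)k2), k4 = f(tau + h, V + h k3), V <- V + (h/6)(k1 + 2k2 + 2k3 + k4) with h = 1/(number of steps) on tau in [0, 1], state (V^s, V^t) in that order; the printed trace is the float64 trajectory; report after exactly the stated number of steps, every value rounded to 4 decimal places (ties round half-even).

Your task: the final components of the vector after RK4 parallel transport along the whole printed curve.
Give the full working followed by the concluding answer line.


gamma'(tau) = (-2/3 - (4/3)*tau, 0); f(tau, V)^k = -Gamma^k_ij(gamma(tau)) gamma'^i(tau) V^j; h = 1/2; intermediate values shown to 6 dp
curve data and Christoffel symbols at the stage parameters:
  tau = 0.000000: gamma = (-0.375000, 0.250000), gamma' = (-0.666667, 0.000000); Gamma_sss = -0.252042, Gamma_sst = 0.000000, Gamma_stt = 0.000000, Gamma_tss = 0.074679, Gamma_tst = 0.000000, Gamma_ttt = 0.000000
  tau = 0.250000: gamma = (-0.583333, 0.250000), gamma' = (-1.000000, 0.000000); Gamma_sss = -0.241460, Gamma_sst = 0.000000, Gamma_stt = 0.000000, Gamma_tss = 0.067384, Gamma_tst = 0.000000, Gamma_ttt = 0.000000
  tau = 0.500000: gamma = (-0.875000, 0.250000), gamma' = (-1.333333, 0.000000); Gamma_sss = -0.227732, Gamma_sst = 0.000000, Gamma_stt = 0.000000, Gamma_tss = 0.058770, Gamma_tst = 0.000000, Gamma_ttt = 0.000000
  tau = 0.750000: gamma = (-1.250000, 0.250000), gamma' = (-1.666667, 0.000000); Gamma_sss = -0.211838, Gamma_sst = 0.000000, Gamma_stt = 0.000000, Gamma_tss = 0.049844, Gamma_tst = 0.000000, Gamma_ttt = 0.000000
  tau = 1.000000: gamma = (-1.708333, 0.250000), gamma' = (-2.000000, 0.000000); Gamma_sss = -0.194814, Gamma_sst = 0.000000, Gamma_stt = 0.000000, Gamma_tss = 0.041376, Gamma_tst = 0.000000, Gamma_ttt = 0.000000
step 0: V^s = 1.0000, V^t = -0.7500
step 1: k1 = (-0.168028, 0.049786), k2 = (-0.231317, 0.064554), k3 = (-0.227497, 0.063487), k4 = (-0.269104, 0.069446); V <- V + (h/6)(k1 + 2k2 + 2k3 + k4): V^s = 0.8871, V^t = -0.7187
step 2: k1 = (-0.269362, 0.069513), k2 = (-0.289428, 0.068101), k3 = (-0.287657, 0.067684), k4 = (-0.289600, 0.061508); V <- V + (h/6)(k1 + 2k2 + 2k3 + k4): V^s = 0.7443, V^t = -0.6852

Answer: V^s = 0.7443, V^t = -0.6852


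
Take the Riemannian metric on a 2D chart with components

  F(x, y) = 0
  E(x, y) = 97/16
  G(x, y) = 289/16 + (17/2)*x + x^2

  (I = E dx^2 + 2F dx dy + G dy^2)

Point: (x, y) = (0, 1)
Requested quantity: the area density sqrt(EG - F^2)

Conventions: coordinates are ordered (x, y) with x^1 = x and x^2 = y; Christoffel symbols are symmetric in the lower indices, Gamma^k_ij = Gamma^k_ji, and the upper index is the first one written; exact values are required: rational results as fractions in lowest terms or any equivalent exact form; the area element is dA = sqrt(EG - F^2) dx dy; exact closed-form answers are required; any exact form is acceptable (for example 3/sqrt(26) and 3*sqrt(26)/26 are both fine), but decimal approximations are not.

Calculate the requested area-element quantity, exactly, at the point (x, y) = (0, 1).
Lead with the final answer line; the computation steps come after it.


Answer: sqrt(EG - F^2) = 17*sqrt(97)/16

E = 97/16, F = 0, G = 289/16; EG - F^2 = 28033/256


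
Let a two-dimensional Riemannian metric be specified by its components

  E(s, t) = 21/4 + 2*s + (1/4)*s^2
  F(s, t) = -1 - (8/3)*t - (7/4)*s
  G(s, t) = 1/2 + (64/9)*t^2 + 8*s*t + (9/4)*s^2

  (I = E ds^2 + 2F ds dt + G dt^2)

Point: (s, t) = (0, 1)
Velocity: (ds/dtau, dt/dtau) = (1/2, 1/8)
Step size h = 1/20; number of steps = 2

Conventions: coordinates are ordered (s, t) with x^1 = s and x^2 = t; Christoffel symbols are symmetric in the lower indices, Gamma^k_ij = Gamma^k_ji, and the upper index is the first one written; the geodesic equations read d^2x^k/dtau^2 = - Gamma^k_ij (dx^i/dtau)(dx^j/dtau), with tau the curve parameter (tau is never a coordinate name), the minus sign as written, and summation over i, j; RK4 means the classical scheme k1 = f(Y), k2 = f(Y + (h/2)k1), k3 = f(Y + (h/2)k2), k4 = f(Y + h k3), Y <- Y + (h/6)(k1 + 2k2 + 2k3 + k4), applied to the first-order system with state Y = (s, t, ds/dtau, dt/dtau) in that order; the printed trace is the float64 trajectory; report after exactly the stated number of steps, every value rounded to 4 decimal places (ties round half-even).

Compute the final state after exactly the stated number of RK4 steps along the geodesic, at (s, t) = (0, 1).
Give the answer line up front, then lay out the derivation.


Answer: s = 0.0497, t = 1.0122, ds/dtau = 0.4935, dt/dtau = 0.1198

f(Y) = (ds/dtau, dt/dtau, -Gamma^s_ij Y'^i Y'^j, -Gamma^t_ij Y'^i Y'^j) with the Gammas evaluated at the stage position; h = 0.050000; intermediate values shown to 6 dp
step 0: s = 0.0000, t = 1.0000, ds/dtau = 0.5000, dt/dtau = 0.1250
step 1:
  k1: at (s, t) = (0.000000, 1.000000), (ds/dtau, dt/dtau) = (0.500000, 0.125000); Gamma_sss = 0.045050, Gamma_sst = 0.553169, Gamma_stt = -0.930330, Gamma_tss = -0.208224, Gamma_tst = 0.792038, Gamma_ttt = 0.486118; k1 = (0.500000, 0.125000, -0.065872, -0.054544)
  k2: at (s, t) = (0.012500, 1.003125), (ds/dtau, dt/dtau) = (0.498353, 0.123636); Gamma_sss = 0.048114, Gamma_sst = 0.548215, Gamma_stt = -0.934672, Gamma_tss = -0.202691, Gamma_tst = 0.782244, Gamma_ttt = 0.480638; k2 = (0.498353, 0.123636, -0.065218, -0.053403)
  k3: at (s, t) = (0.012459, 1.003091), (ds/dtau, dt/dtau) = (0.498370, 0.123665); Gamma_sss = 0.048098, Gamma_sst = 0.548236, Gamma_stt = -0.934632, Gamma_tss = -0.202721, Gamma_tst = 0.782296, Gamma_ttt = 0.480675; k3 = (0.498370, 0.123665, -0.065229, -0.053428)
  k4: at (s, t) = (0.024918, 1.006183), (ds/dtau, dt/dtau) = (0.496739, 0.122329); Gamma_sss = 0.051046, Gamma_sst = 0.543381, Gamma_stt = -0.938865, Gamma_tss = -0.197406, Gamma_tst = 0.772765, Gamma_ttt = 0.475343; k4 = (0.496739, 0.122329, -0.064584, -0.052318)
  Y <- Y + (h/6)(k1 + 2k2 + 2k3 + k4): s = 0.0249, t = 1.0062, ds/dtau = 0.4967, dt/dtau = 0.1223
step 2:
  k1: at (s, t) = (0.024918, 1.006183), (ds/dtau, dt/dtau) = (0.496739, 0.122329); Gamma_sss = 0.051046, Gamma_sst = 0.543381, Gamma_stt = -0.938864, Gamma_tss = -0.197406, Gamma_tst = 0.772766, Gamma_ttt = 0.475344; k1 = (0.496739, 0.122329, -0.064584, -0.052318)
  k2: at (s, t) = (0.037337, 1.009241), (ds/dtau, dt/dtau) = (0.495124, 0.121021); Gamma_sss = 0.053884, Gamma_sst = 0.538622, Gamma_stt = -0.942986, Gamma_tss = -0.192300, Gamma_tst = 0.763492, Gamma_ttt = 0.470158; k2 = (0.495124, 0.121021, -0.063947, -0.051242)
  k3: at (s, t) = (0.037296, 1.009208), (ds/dtau, dt/dtau) = (0.495140, 0.121048); Gamma_sss = 0.053869, Gamma_sst = 0.538641, Gamma_stt = -0.942948, Gamma_tss = -0.192327, Gamma_tst = 0.763540, Gamma_ttt = 0.470192; k3 = (0.495140, 0.121048, -0.063958, -0.051265)
  k4: at (s, t) = (0.049675, 1.012235), (ds/dtau, dt/dtau) = (0.493541, 0.119766); Gamma_sss = 0.056602, Gamma_sst = 0.533974, Gamma_stt = -0.946966, Gamma_tss = -0.187417, Gamma_tst = 0.754510, Gamma_ttt = 0.465144; k4 = (0.493541, 0.119766, -0.063330, -0.050218)
  Y <- Y + (h/6)(k1 + 2k2 + 2k3 + k4): s = 0.0497, t = 1.0122, ds/dtau = 0.4935, dt/dtau = 0.1198


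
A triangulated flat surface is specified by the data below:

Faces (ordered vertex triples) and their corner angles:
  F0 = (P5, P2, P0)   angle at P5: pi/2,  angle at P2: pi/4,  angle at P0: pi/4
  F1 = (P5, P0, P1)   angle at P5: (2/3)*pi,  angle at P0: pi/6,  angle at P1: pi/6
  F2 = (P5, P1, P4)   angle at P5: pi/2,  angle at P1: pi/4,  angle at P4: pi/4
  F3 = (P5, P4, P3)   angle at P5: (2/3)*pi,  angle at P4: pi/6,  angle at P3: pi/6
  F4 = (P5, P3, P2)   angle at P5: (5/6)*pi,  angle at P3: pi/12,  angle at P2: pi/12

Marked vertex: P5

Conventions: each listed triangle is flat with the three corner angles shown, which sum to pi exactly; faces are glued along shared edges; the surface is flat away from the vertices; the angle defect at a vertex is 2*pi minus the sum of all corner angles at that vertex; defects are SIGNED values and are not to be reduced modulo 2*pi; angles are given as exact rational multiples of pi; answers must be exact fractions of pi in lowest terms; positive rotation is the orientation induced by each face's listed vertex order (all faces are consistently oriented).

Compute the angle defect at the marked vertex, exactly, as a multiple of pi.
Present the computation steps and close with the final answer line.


Sum of corner angles at P5: (19/6)*pi
defect = 2*pi - (19/6)*pi

Answer: defect(P5) = (-7/6)*pi


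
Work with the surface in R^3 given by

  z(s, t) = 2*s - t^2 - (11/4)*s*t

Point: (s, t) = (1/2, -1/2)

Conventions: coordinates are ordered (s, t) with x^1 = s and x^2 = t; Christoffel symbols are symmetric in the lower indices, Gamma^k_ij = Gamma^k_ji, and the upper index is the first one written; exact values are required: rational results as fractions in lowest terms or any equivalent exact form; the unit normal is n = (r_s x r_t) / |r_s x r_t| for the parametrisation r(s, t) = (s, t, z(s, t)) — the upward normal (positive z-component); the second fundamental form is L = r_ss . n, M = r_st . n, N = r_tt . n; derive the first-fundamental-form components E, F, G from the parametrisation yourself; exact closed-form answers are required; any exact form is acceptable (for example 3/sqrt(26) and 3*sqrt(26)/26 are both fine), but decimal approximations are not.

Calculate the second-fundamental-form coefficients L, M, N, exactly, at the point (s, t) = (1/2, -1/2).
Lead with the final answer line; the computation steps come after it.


Answer: L = 0, M = -11*sqrt(802)/401, N = -8*sqrt(802)/401

z_s = 27/8, z_t = -3/8, z_ss = 0, z_st = -11/4, z_tt = -2
E = 793/64, F = -81/64, G = 73/64; answer radicand W^2 = 401/32
unnormalised second-form numerators: l = 0, m = -11/4, n = -2; L = l/sqrt(401/32), and similarly M = m/sqrt(W^2), N = n/sqrt(W^2)


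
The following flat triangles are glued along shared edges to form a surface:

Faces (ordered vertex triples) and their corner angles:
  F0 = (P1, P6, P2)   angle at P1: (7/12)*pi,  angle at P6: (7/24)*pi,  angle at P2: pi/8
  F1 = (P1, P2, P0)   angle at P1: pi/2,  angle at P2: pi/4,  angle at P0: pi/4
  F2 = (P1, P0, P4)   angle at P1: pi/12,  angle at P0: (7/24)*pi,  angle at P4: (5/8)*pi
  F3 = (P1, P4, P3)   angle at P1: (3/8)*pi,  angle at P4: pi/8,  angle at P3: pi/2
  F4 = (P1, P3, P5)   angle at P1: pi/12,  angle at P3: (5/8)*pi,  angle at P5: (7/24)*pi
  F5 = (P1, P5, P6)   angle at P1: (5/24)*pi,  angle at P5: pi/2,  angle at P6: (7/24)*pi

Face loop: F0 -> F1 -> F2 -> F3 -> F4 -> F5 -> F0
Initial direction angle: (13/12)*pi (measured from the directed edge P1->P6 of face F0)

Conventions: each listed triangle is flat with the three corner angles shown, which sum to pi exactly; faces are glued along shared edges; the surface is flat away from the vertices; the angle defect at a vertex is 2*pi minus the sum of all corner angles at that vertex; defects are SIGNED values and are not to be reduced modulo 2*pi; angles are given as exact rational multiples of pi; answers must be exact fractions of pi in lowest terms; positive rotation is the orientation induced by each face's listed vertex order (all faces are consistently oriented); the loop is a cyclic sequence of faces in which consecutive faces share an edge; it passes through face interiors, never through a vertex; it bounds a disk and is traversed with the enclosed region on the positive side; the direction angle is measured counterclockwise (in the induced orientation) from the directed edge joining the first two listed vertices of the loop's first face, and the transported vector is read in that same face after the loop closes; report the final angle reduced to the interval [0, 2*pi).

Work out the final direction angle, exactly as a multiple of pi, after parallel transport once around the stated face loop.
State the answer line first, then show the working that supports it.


Answer: final direction angle = (5/4)*pi

enclosed vertex P1: corner angles sum to (11/6)*pi, defect = 2*pi - (11/6)*pi = pi/6
adding the enclosed defects to the starting angle (mod 2*pi, induced orientation) gives the holonomy
final angle = (13/12)*pi + pi/6 = (5/4)*pi (mod 2*pi)


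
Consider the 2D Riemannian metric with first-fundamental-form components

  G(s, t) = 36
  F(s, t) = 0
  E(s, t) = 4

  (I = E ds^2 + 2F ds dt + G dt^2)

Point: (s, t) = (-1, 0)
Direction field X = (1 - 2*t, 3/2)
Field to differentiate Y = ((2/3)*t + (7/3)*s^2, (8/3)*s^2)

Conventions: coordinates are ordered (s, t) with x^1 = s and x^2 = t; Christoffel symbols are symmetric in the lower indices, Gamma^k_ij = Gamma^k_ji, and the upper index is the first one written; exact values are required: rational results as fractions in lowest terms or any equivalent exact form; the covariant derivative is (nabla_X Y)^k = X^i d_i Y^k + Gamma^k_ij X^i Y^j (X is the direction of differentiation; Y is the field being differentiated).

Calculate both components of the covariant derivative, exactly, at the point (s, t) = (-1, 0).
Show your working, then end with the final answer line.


E = 4, F = 0, G = 36 at the point
E_s = 0, E_t = 0, F_s = 0, F_t = 0, G_s = 0, G_t = 0
EG - F^2 = 144;  g^inv = (1/144) * [[36, 0], [0, 4]]
first-kind symbols [ij,l] = (1/2)(d_i g_jl + d_j g_il - d_l g_ij): [ss,s] = E_s/2 = 0, [ss,t] = F_s - E_t/2 = 0, [st,s] = E_t/2 = 0, [st,t] = G_s/2 = 0, [tt,s] = F_t - G_s/2 = 0, [tt,t] = G_t/2 = 0
Gamma^s_ij = (G*[ij,s] - F*[ij,t])/(EG - F^2), Gamma^t_ij = (E*[ij,t] - F*[ij,s])/(EG - F^2)
Gamma_sss = 0, Gamma_sst = 0, Gamma_stt = 0, Gamma_tss = 0, Gamma_tst = 0, Gamma_ttt = 0
X = (1, 3/2), Y = (7/3, 8/3) at the point

Answer: (nabla_X Y)^s = -11/3, (nabla_X Y)^t = -16/3


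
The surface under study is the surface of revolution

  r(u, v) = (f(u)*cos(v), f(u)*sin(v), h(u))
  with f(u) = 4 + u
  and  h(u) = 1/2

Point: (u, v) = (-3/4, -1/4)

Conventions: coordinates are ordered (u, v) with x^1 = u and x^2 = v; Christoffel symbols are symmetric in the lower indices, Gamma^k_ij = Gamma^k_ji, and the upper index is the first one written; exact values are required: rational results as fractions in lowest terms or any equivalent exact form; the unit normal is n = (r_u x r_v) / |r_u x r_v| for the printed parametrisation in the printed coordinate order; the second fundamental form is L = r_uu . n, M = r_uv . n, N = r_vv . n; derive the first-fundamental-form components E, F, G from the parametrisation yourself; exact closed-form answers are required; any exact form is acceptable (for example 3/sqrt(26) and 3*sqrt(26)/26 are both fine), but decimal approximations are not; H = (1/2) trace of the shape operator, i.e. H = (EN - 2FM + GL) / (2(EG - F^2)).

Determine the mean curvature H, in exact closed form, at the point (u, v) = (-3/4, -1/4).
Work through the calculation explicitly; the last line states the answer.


f = 13/4, f' = 1, f'' = 0, h' = 0, h'' = 0
E = 1, F = 0, G = 169/16; answer radicand W^2 = 1
unnormalised second-form numerators: l = 0, m = 0, n = 0; L = l/sqrt(1), and similarly M = m/sqrt(W^2), N = n/sqrt(W^2)
H = (E*n - 2*F*m + G*l) / (2*(EG - F^2)*sqrt(W^2)); E*n - 2*F*m + G*l = 0, EG - F^2 = 169/16, so H = (0)/sqrt(1)

Answer: H = 0


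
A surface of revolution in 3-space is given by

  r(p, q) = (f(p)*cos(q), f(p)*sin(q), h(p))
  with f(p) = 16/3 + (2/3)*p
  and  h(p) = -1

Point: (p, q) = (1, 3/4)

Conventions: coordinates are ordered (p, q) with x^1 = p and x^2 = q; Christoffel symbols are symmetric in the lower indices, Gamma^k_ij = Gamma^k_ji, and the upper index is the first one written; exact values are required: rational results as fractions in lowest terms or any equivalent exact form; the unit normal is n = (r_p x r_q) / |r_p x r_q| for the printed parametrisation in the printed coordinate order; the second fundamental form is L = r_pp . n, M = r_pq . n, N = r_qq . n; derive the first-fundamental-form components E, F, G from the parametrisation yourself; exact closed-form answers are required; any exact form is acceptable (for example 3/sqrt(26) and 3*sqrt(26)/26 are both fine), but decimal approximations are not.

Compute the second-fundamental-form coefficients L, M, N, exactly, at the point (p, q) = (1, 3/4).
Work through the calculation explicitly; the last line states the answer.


f = 6, f' = 2/3, f'' = 0, h' = 0, h'' = 0
E = 4/9, F = 0, G = 36; answer radicand W^2 = 4/9
unnormalised second-form numerators: l = 0, m = 0, n = 0; L = l/sqrt(4/9), and similarly M = m/sqrt(W^2), N = n/sqrt(W^2)

Answer: L = 0, M = 0, N = 0


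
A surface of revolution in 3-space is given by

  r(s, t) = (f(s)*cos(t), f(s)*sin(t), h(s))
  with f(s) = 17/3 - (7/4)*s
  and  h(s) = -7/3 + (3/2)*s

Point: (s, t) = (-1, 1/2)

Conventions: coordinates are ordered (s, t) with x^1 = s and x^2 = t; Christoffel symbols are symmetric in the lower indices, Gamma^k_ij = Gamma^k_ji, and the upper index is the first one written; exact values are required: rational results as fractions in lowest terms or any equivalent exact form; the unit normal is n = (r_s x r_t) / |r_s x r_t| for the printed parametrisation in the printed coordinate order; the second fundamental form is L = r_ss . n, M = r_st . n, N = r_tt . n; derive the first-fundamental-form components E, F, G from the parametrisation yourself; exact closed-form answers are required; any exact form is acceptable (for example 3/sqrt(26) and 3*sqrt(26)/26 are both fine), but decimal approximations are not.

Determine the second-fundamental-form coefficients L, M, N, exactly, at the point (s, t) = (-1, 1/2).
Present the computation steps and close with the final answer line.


f = 89/12, f' = -7/4, f'' = 0, h' = 3/2, h'' = 0
E = 85/16, F = 0, G = 7921/144; answer radicand W^2 = 85/16
unnormalised second-form numerators: l = 0, m = 0, n = 89/8; L = l/sqrt(85/16), and similarly M = m/sqrt(W^2), N = n/sqrt(W^2)

Answer: L = 0, M = 0, N = 89*sqrt(85)/170


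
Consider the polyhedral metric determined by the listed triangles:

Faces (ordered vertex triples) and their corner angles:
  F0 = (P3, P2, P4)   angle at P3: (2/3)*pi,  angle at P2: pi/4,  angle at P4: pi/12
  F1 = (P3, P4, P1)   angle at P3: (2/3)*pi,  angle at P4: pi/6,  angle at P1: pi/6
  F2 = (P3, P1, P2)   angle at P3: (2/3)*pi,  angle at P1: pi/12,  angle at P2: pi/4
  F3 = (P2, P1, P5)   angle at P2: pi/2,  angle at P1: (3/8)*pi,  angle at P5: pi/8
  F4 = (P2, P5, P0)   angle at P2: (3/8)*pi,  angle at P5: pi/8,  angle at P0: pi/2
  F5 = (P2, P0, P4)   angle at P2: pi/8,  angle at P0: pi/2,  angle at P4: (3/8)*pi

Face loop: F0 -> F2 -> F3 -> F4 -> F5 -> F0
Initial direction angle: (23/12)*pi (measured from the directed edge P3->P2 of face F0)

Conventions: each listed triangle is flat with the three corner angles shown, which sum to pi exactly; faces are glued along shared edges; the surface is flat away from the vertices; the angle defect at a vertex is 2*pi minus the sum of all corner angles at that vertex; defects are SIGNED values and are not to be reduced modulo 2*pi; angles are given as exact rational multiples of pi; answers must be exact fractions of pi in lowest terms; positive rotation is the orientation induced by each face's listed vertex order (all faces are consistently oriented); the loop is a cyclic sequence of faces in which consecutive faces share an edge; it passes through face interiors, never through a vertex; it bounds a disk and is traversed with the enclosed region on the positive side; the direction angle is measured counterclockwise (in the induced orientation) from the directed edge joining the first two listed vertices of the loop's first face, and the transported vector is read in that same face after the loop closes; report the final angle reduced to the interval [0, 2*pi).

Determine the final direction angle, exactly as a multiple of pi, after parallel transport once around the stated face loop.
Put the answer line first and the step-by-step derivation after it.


Answer: final direction angle = (5/12)*pi

enclosed vertex P2: corner angles sum to (3/2)*pi, defect = 2*pi - (3/2)*pi = pi/2
by Gauss-Bonnet the loop rotates the vector by the enclosed defect sum (positive orientation, mod 2*pi)
final angle = (23/12)*pi + pi/2 = (5/12)*pi (mod 2*pi)


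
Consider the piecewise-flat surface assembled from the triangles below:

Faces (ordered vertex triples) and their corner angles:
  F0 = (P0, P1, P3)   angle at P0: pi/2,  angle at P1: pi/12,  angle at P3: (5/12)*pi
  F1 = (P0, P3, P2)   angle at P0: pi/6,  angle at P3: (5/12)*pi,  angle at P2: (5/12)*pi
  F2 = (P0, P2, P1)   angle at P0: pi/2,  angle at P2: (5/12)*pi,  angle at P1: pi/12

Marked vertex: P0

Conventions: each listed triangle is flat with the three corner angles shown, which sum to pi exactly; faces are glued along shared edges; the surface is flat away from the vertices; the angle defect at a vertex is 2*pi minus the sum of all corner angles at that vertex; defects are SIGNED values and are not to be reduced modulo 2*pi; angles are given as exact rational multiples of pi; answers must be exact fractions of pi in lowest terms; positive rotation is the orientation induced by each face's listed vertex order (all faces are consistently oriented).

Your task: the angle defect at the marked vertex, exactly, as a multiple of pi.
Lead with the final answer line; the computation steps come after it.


Answer: defect(P0) = (5/6)*pi

Sum of corner angles at P0: (7/6)*pi
defect = 2*pi - (7/6)*pi


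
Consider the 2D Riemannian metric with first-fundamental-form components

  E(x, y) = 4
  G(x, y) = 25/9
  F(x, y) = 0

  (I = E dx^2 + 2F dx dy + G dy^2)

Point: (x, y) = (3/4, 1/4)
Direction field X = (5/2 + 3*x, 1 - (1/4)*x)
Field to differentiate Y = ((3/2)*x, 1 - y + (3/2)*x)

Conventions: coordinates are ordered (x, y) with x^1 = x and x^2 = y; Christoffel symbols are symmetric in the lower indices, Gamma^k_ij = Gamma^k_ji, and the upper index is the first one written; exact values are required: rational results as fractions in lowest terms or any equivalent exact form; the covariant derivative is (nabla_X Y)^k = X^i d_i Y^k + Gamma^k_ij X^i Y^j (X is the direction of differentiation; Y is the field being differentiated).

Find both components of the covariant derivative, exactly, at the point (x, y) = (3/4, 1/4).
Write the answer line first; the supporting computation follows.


Answer: (nabla_X Y)^x = 57/8, (nabla_X Y)^y = 101/16

E = 4, F = 0, G = 25/9 at the point
E_x = 0, E_y = 0, F_x = 0, F_y = 0, G_x = 0, G_y = 0
EG - F^2 = 100/9;  g^inv = (9/100) * [[25/9, 0], [0, 4]]
first-kind symbols [ij,l] = (1/2)(d_i g_jl + d_j g_il - d_l g_ij): [xx,x] = E_x/2 = 0, [xx,y] = F_x - E_y/2 = 0, [xy,x] = E_y/2 = 0, [xy,y] = G_x/2 = 0, [yy,x] = F_y - G_x/2 = 0, [yy,y] = G_y/2 = 0
Gamma^x_ij = (G*[ij,x] - F*[ij,y])/(EG - F^2), Gamma^y_ij = (E*[ij,y] - F*[ij,x])/(EG - F^2)
Gamma_xxx = 0, Gamma_xxy = 0, Gamma_xyy = 0, Gamma_yxx = 0, Gamma_yxy = 0, Gamma_yyy = 0
X = (19/4, 13/16), Y = (9/8, 15/8) at the point


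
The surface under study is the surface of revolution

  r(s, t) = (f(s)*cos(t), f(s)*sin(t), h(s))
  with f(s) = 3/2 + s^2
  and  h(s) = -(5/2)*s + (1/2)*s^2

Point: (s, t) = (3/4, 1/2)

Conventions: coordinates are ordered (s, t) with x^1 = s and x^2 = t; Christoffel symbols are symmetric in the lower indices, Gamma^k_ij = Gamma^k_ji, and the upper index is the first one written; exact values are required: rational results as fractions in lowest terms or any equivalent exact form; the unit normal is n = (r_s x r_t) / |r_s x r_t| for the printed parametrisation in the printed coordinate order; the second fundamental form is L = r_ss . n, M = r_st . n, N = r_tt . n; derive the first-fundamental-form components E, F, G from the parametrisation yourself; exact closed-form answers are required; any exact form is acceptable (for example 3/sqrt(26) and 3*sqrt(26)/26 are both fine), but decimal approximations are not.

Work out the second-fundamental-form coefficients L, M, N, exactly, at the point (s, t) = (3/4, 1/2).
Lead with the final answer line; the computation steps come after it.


Answer: L = 4*sqrt(85)/17, M = 0, N = -231*sqrt(85)/1360

f = 33/16, f' = 3/2, f'' = 2, h' = -7/4, h'' = 1
E = 85/16, F = 0, G = 1089/256; answer radicand W^2 = 85/16
unnormalised second-form numerators: l = 5, m = 0, n = -231/64; L = l/sqrt(85/16), and similarly M = m/sqrt(W^2), N = n/sqrt(W^2)


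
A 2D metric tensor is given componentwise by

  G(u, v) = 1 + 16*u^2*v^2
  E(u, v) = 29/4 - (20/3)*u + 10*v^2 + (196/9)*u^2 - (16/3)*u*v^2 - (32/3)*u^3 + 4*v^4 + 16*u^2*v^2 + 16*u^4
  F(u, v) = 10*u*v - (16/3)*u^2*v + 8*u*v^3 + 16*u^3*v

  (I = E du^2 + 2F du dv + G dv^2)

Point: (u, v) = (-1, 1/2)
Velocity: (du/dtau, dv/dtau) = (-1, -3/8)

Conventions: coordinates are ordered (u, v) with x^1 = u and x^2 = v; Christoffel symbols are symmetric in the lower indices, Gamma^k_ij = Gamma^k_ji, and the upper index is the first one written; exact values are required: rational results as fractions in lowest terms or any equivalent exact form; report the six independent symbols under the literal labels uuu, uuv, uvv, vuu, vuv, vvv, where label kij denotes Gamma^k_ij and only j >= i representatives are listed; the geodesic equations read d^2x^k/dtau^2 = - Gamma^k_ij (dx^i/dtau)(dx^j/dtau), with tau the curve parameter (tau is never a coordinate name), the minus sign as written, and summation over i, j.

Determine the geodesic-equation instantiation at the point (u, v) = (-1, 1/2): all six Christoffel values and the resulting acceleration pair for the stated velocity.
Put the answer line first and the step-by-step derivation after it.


Answer: Gamma_uuu = -70/67, Gamma_uuv = 15/67, Gamma_uvv = -30/67, Gamma_vuu = 84/335, Gamma_vuv = -18/335, Gamma_vvv = 36/335; accelerations (d^2u/dtau^2, d^2v/dtau^2) = (2015/2144, -1209/5360)

E = 634/9, F = -50/3, G = 5 at the point
E_u = -1400/9, E_v = 100/3, F_u = 106/3, F_v = -112/3, G_u = -8, G_v = 16
EG - F^2 = 670/9;  g^inv = (9/670) * [[5, 50/3], [50/3, 634/9]]
first-kind symbols [ij,l] = (1/2)(d_i g_jl + d_j g_il - d_l g_ij): [uu,u] = E_u/2 = -700/9, [uu,v] = F_u - E_v/2 = 56/3, [uv,u] = E_v/2 = 50/3, [uv,v] = G_u/2 = -4, [vv,u] = F_v - G_u/2 = -100/3, [vv,v] = G_v/2 = 8
Gamma^u_ij = (G*[ij,u] - F*[ij,v])/(EG - F^2), Gamma^v_ij = (E*[ij,v] - F*[ij,u])/(EG - F^2)
Gamma_uuu = -70/67, Gamma_uuv = 15/67, Gamma_uvv = -30/67, Gamma_vuu = 84/335, Gamma_vuv = -18/335, Gamma_vvv = 36/335
d^2u/dtau^2 = -(Gamma_uuu*(-1)^2 + 2*Gamma_uuv*(-1)*(-3/8) + Gamma_uvv*(-3/8)^2) = 2015/2144
d^2v/dtau^2 = -(Gamma_vuu*(-1)^2 + 2*Gamma_vuv*(-1)*(-3/8) + Gamma_vvv*(-3/8)^2) = -1209/5360


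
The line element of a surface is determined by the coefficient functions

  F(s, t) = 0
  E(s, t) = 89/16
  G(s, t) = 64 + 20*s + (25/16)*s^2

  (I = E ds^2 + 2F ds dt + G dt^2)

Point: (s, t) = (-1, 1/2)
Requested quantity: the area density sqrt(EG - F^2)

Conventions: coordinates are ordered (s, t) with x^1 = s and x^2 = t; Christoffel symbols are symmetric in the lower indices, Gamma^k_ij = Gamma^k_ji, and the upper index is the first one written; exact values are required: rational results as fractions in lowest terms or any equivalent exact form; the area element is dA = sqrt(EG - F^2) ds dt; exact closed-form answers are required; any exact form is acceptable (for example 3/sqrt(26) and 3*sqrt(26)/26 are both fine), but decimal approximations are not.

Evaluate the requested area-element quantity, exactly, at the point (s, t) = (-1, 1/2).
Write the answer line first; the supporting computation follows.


Answer: sqrt(EG - F^2) = 27*sqrt(89)/16

E = 89/16, F = 0, G = 729/16; EG - F^2 = 64881/256


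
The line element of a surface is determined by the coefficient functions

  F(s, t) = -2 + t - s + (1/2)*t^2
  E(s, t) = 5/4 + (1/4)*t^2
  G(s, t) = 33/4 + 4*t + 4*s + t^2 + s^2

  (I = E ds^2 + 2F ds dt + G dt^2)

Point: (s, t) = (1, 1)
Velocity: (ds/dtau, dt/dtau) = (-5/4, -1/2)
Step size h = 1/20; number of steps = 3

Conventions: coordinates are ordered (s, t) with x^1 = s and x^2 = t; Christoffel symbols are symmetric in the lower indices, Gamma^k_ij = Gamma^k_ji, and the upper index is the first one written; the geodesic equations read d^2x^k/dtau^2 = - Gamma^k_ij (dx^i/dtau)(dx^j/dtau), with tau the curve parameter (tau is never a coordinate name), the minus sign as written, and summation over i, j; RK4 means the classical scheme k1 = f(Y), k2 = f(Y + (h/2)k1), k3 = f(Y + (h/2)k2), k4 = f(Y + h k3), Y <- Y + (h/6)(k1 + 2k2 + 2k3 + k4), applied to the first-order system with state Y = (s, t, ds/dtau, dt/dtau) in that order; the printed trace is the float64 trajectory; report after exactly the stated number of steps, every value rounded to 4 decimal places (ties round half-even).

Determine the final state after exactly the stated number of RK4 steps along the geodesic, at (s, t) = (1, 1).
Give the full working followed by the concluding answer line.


f(Y) = (ds/dtau, dt/dtau, -Gamma^s_ij Y'^i Y'^j, -Gamma^t_ij Y'^i Y'^j) with the Gammas evaluated at the stage position; h = 0.050000; intermediate values shown to 6 dp
step 0: s = 1.0000, t = 1.0000, ds/dtau = -1.2500, dt/dtau = -0.5000
step 1:
  k1: at (s, t) = (1.000000, 1.000000), (ds/dtau, dt/dtau) = (-1.250000, -0.500000); Gamma_sss = -0.074627, Gamma_sst = 0.360697, Gamma_stt = -0.547264, Gamma_tss = -0.074627, Gamma_tst = 0.194030, Gamma_ttt = 0.119403; k1 = (-1.250000, -0.500000, -0.197450, -0.155784)
  k2: at (s, t) = (0.968750, 0.987500), (ds/dtau, dt/dtau) = (-1.254936, -0.503895); Gamma_sss = -0.075585, Gamma_sst = 0.360196, Gamma_stt = -0.535264, Gamma_tss = -0.075591, Gamma_tst = 0.194943, Gamma_ttt = 0.121632; k2 = (-1.254936, -0.503895, -0.200599, -0.158385)
  k3: at (s, t) = (0.968627, 0.987403), (ds/dtau, dt/dtau) = (-1.255015, -0.503960); Gamma_sss = -0.075596, Gamma_sst = 0.360210, Gamma_stt = -0.535256, Gamma_tss = -0.075596, Gamma_tst = 0.194953, Gamma_ttt = 0.121634; k3 = (-1.255015, -0.503960, -0.200639, -0.158430)
  k4: at (s, t) = (0.937249, 0.974802), (ds/dtau, dt/dtau) = (-1.260032, -0.507922); Gamma_sss = -0.076572, Gamma_sst = 0.359667, Gamma_stt = -0.523092, Gamma_tss = -0.076584, Gamma_tst = 0.195872, Gamma_ttt = 0.123924; k4 = (-1.260032, -0.507922, -0.203851, -0.161095)
  Y <- Y + (h/6)(k1 + 2k2 + 2k3 + k4): s = 0.9373, t = 0.9748, ds/dtau = -1.2600, dt/dtau = -0.5079
step 2:
  k1: at (s, t) = (0.937251, 0.974803), (ds/dtau, dt/dtau) = (-1.260031, -0.507921); Gamma_sss = -0.076571, Gamma_sst = 0.359667, Gamma_stt = -0.523092, Gamma_tss = -0.076584, Gamma_tst = 0.195871, Gamma_ttt = 0.123924; k1 = (-1.260031, -0.507921, -0.203850, -0.161094)
  k2: at (s, t) = (0.905750, 0.962105), (ds/dtau, dt/dtau) = (-1.265128, -0.511948); Gamma_sss = -0.077564, Gamma_sst = 0.359078, Gamma_stt = -0.510762, Gamma_tss = -0.077595, Gamma_tst = 0.196794, Gamma_ttt = 0.126278; k2 = (-1.265128, -0.511948, -0.207124, -0.163820)
  k3: at (s, t) = (0.905622, 0.962004), (ds/dtau, dt/dtau) = (-1.265210, -0.512016); Gamma_sss = -0.077576, Gamma_sst = 0.359093, Gamma_stt = -0.510752, Gamma_tss = -0.077601, Gamma_tst = 0.196804, Gamma_ttt = 0.126281; k3 = (-1.265210, -0.512016, -0.207167, -0.163868)
  k4: at (s, t) = (0.873990, 0.949202), (ds/dtau, dt/dtau) = (-1.270390, -0.516114); Gamma_sss = -0.078587, Gamma_sst = 0.358457, Gamma_stt = -0.498252, Gamma_tss = -0.078637, Gamma_tst = 0.197730, Gamma_ttt = 0.128701; k4 = (-1.270390, -0.516114, -0.210505, -0.166660)
  Y <- Y + (h/6)(k1 + 2k2 + 2k3 + k4): s = 0.8740, t = 0.9492, ds/dtau = -1.2704, dt/dtau = -0.5161
step 3:
  k1: at (s, t) = (0.873991, 0.949203), (ds/dtau, dt/dtau) = (-1.270389, -0.516114); Gamma_sss = -0.078586, Gamma_sst = 0.358457, Gamma_stt = -0.498253, Gamma_tss = -0.078637, Gamma_tst = 0.197730, Gamma_ttt = 0.128701; k1 = (-1.270389, -0.516114, -0.210505, -0.166660)
  k2: at (s, t) = (0.842232, 0.936301), (ds/dtau, dt/dtau) = (-1.275652, -0.520280); Gamma_sss = -0.079615, Gamma_sst = 0.357773, Gamma_stt = -0.485581, Gamma_tss = -0.079700, Gamma_tst = 0.198659, Gamma_ttt = 0.131188; k2 = (-1.275652, -0.520280, -0.213907, -0.169516)
  k3: at (s, t) = (0.842100, 0.936196), (ds/dtau, dt/dtau) = (-1.275737, -0.520352); Gamma_sss = -0.079627, Gamma_sst = 0.357788, Gamma_stt = -0.485569, Gamma_tss = -0.079706, Gamma_tst = 0.198670, Gamma_ttt = 0.131192; k3 = (-1.275737, -0.520352, -0.213952, -0.169568)
  k4: at (s, t) = (0.810205, 0.923186), (ds/dtau, dt/dtau) = (-1.281087, -0.524592); Gamma_sss = -0.080674, Gamma_sst = 0.357053, Gamma_stt = -0.472723, Gamma_tss = -0.080795, Gamma_tst = 0.199602, Gamma_ttt = 0.133750; k4 = (-1.281087, -0.524592, -0.217420, -0.172493)
  Y <- Y + (h/6)(k1 + 2k2 + 2k3 + k4): s = 0.8102, t = 0.9232, ds/dtau = -1.2811, dt/dtau = -0.5246

Answer: s = 0.8102, t = 0.9232, ds/dtau = -1.2811, dt/dtau = -0.5246


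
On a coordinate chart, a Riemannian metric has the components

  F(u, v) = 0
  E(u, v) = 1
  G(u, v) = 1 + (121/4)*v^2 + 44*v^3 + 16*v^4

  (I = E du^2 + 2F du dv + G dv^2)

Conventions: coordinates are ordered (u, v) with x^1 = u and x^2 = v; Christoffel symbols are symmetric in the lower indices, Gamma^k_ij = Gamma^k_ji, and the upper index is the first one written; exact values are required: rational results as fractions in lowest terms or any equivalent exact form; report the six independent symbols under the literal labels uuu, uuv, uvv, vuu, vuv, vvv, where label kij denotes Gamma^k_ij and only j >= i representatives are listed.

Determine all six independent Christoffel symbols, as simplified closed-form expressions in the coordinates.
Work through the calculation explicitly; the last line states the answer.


E = 1; F = 0; G = 1 + (121/4)*v^2 + 44*v^3 + 16*v^4
Gamma^k_ij = (1/2) g^{kl} (d_i g_jl + d_j g_il - d_l g_ij), with g^inv = (1/(EG-F^2)) [[G, -F], [-F, E]]
first partials: E_u = 0, E_v = 0, F_u = 0, F_v = 0, G_u = 0, G_v = (121/2)*v + 132*v^2 + 64*v^3
D = EG - F^2 = 1 + (121/4)*v^2 + 44*v^3 + 16*v^4
expanded: Gamma^u_uu = (G E_u - 2F F_u + F E_v)/(2D), Gamma^u_uv = (G E_v - F G_u)/(2D), Gamma^u_vv = (2G F_v - G G_u - F G_v)/(2D), Gamma^v_uu = (2E F_u - E E_v - F E_u)/(2D), Gamma^v_uv = (E G_u - F E_v)/(2D), Gamma^v_vv = (E G_v - 2F F_v + F G_u)/(2D); substitute and cancel common factors

Answer: Gamma_uuu = 0, Gamma_uuv = 0, Gamma_uvv = 0, Gamma_vuu = 0, Gamma_vuv = 0, Gamma_vvv = (128*v^3 + 264*v^2 + 121*v)/(64*v^4 + 176*v^3 + 121*v^2 + 4)


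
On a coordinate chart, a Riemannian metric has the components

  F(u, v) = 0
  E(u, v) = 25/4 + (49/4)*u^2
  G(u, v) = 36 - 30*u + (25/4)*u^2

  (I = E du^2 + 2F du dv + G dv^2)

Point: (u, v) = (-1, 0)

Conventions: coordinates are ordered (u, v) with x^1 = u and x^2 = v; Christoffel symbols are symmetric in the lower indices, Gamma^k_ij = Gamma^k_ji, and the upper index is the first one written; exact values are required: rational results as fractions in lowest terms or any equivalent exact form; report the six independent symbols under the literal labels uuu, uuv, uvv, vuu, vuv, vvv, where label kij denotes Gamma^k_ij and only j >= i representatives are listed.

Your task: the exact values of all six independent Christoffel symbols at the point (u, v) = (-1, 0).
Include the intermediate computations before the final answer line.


E = 37/2, F = 0, G = 289/4 at the point
E_u = -49/2, E_v = 0, F_u = 0, F_v = 0, G_u = -85/2, G_v = 0
EG - F^2 = 10693/8;  g^inv = (8/10693) * [[289/4, 0], [0, 37/2]]
first-kind symbols [ij,l] = (1/2)(d_i g_jl + d_j g_il - d_l g_ij): [uu,u] = E_u/2 = -49/4, [uu,v] = F_u - E_v/2 = 0, [uv,u] = E_v/2 = 0, [uv,v] = G_u/2 = -85/4, [vv,u] = F_v - G_u/2 = 85/4, [vv,v] = G_v/2 = 0
Gamma^u_ij = (G*[ij,u] - F*[ij,v])/(EG - F^2), Gamma^v_ij = (E*[ij,v] - F*[ij,u])/(EG - F^2)

Answer: Gamma_uuu = -49/74, Gamma_uuv = 0, Gamma_uvv = 85/74, Gamma_vuu = 0, Gamma_vuv = -5/17, Gamma_vvv = 0


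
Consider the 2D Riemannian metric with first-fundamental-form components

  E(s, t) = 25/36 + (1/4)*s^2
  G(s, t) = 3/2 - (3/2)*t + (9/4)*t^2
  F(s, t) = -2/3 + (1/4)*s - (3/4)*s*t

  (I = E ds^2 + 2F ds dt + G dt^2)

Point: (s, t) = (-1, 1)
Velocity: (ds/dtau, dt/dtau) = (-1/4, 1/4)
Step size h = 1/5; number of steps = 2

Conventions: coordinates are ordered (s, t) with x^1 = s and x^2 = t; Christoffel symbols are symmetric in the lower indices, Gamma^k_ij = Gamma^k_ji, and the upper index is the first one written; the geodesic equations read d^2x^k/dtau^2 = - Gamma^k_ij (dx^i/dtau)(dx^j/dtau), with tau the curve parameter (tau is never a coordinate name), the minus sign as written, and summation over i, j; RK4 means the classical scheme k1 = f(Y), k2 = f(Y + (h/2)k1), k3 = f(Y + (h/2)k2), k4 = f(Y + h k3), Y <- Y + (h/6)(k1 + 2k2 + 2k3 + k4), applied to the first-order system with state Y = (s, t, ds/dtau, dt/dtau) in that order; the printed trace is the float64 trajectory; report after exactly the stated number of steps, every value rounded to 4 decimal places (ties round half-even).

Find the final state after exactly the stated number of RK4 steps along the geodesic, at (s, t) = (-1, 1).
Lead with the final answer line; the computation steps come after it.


Answer: s = -1.1028, t = 1.0978, ds/dtau = -0.2634, dt/dtau = 0.2393

f(Y) = (ds/dtau, dt/dtau, -Gamma^s_ij Y'^i Y'^j, -Gamma^t_ij Y'^i Y'^j) with the Gammas evaluated at the stage position; h = 0.200000; intermediate values shown to 6 dp
step 0: s = -1.0000, t = 1.0000, ds/dtau = -0.2500, dt/dtau = 0.2500
step 1:
  k1: at (s, t) = (-1.000000, 1.000000), (ds/dtau, dt/dtau) = (-0.250000, 0.250000); Gamma_sss = -0.307947, Gamma_sst = 0.000000, Gamma_stt = 0.923841, Gamma_tss = -0.245033, Gamma_tst = 0.000000, Gamma_ttt = 0.735099; k1 = (-0.250000, 0.250000, -0.038493, -0.030629)
  k2: at (s, t) = (-1.025000, 1.025000), (ds/dtau, dt/dtau) = (-0.253849, 0.246937); Gamma_sss = -0.301643, Gamma_sst = 0.000000, Gamma_stt = 0.904928, Gamma_tss = -0.240481, Gamma_tst = 0.000000, Gamma_ttt = 0.721442; k2 = (-0.253849, 0.246937, -0.035743, -0.028496)
  k3: at (s, t) = (-1.025385, 1.024694), (ds/dtau, dt/dtau) = (-0.253574, 0.247150); Gamma_sss = -0.301691, Gamma_sst = 0.000000, Gamma_stt = 0.905073, Gamma_tss = -0.240488, Gamma_tst = 0.000000, Gamma_ttt = 0.721464; k3 = (-0.253574, 0.247150, -0.035886, -0.028606)
  k4: at (s, t) = (-1.050715, 1.049430), (ds/dtau, dt/dtau) = (-0.257177, 0.244279); Gamma_sss = -0.295572, Gamma_sst = 0.000000, Gamma_stt = 0.886716, Gamma_tss = -0.236013, Gamma_tst = 0.000000, Gamma_ttt = 0.708040; k4 = (-0.257177, 0.244279, -0.033363, -0.026640)
  Y <- Y + (h/6)(k1 + 2k2 + 2k3 + k4): s = -1.0507, t = 1.0494, ds/dtau = -0.2572, dt/dtau = 0.2443
step 2:
  k1: at (s, t) = (-1.050734, 1.049415), (ds/dtau, dt/dtau) = (-0.257170, 0.244284); Gamma_sss = -0.295574, Gamma_sst = 0.000000, Gamma_stt = 0.886723, Gamma_tss = -0.236014, Gamma_tst = 0.000000, Gamma_ttt = 0.708041; k1 = (-0.257170, 0.244284, -0.033367, -0.026643)
  k2: at (s, t) = (-1.076451, 1.073844), (ds/dtau, dt/dtau) = (-0.260507, 0.241620); Gamma_sss = -0.289651, Gamma_sst = 0.000000, Gamma_stt = 0.868953, Gamma_tss = -0.231628, Gamma_tst = 0.000000, Gamma_ttt = 0.694884; k2 = (-0.260507, 0.241620, -0.031073, -0.024848)
  k3: at (s, t) = (-1.076785, 1.073577), (ds/dtau, dt/dtau) = (-0.260278, 0.241799); Gamma_sss = -0.289690, Gamma_sst = 0.000000, Gamma_stt = 0.869071, Gamma_tss = -0.231635, Gamma_tst = 0.000000, Gamma_ttt = 0.694905; k3 = (-0.260278, 0.241799, -0.031187, -0.024937)
  k4: at (s, t) = (-1.102790, 1.097775), (ds/dtau, dt/dtau) = (-0.263408, 0.239297); Gamma_sss = -0.283950, Gamma_sst = 0.000000, Gamma_stt = 0.851850, Gamma_tss = -0.227344, Gamma_tst = 0.000000, Gamma_ttt = 0.682032; k4 = (-0.263408, 0.239297, -0.029078, -0.023281)
  Y <- Y + (h/6)(k1 + 2k2 + 2k3 + k4): s = -1.1028, t = 1.0978, ds/dtau = -0.2634, dt/dtau = 0.2393
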